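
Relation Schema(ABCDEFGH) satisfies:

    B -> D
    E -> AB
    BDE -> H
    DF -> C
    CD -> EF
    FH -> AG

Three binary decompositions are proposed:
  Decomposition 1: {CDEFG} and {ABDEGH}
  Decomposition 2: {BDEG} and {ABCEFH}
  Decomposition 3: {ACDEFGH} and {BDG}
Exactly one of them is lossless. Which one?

Decomposition 1: common = {DEG}, closure = {ABDEGH} → lossless.
Decomposition 2: common = {BE}, closure = {ABDEH} → lossy.
Decomposition 3: common = {DG}, closure = {DG} → lossy.

Decomposition 1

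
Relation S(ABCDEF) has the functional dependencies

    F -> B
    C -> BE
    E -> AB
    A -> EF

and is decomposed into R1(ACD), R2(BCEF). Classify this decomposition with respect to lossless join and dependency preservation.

lossless but not dependency-preserving

Lossless test: (C)⁺ = {ABCEF}, which contains all of one fragment — lossless.
Dependency preservation: the restricted closure of {E} across the fragments never reaches {AB}, so E → AB cannot be enforced without a join — not preserved.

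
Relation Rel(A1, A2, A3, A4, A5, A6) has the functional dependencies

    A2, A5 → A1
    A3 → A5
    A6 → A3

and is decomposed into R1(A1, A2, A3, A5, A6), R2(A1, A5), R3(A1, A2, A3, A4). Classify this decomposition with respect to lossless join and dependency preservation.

Lossless test (chase): Rows 1 and 3 agree on A3; apply A3→A5 and equate their A5 entries. No row becomes fully distinguished — the join is lossy.
Dependency preservation: every FD's attributes lie within a single fragment, so each can be enforced locally — preserved.

lossy but dependency-preserving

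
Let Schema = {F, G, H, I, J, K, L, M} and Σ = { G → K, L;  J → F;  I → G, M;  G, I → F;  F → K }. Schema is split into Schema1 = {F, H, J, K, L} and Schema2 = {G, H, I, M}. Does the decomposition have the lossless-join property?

No

Common attributes: Schema1 ∩ Schema2 = {H}.
No dependency enlarges {H}, so (H)⁺ = {H}.
The closure contains neither all of Schema1 = {F, H, J, K, L} nor all of Schema2 = {G, H, I, M}, so the common attributes are not a superkey of either fragment. The join is lossy.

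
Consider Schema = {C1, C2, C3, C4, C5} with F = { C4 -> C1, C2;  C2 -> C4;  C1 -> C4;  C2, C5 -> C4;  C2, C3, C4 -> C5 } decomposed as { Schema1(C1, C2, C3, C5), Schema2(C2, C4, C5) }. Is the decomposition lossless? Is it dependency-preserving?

lossless and dependency-preserving

Lossless test: (C2, C5)⁺ = {C1, C2, C4, C5}, which contains all of one fragment — lossless.
Dependency preservation: C4 → C1, C2; C1 → C4; C2, C3, C4 → C5 are not contained in any single fragment, but the restricted closure of each left-hand side across the fragments still reaches the right-hand side; the remaining FDs each lie inside some fragment. All dependencies are preserved.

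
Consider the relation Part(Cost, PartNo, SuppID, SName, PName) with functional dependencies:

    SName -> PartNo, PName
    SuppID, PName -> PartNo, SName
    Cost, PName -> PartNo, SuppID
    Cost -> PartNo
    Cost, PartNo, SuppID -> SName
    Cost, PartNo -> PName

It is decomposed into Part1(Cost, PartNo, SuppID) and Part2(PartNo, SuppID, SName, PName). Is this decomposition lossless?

Common attributes: Part1 ∩ Part2 = {PartNo, SuppID}.
No dependency enlarges {PartNo, SuppID}, so (PartNo, SuppID)⁺ = {PartNo, SuppID}.
The closure contains neither all of Part1 = {Cost, PartNo, SuppID} nor all of Part2 = {PartNo, SuppID, SName, PName}, so the common attributes are not a superkey of either fragment. The join is lossy.

No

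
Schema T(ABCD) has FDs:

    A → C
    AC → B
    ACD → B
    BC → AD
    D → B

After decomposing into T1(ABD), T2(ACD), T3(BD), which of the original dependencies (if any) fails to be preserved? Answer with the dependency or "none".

BC → AD

Check BC → AD: no single fragment contains all of {ABCD}, and the restricted closure of {BC} across the fragments never reaches {AD}.
A → C is preserved.
AC → B is preserved.
ACD → B is preserved.
D → B is preserved.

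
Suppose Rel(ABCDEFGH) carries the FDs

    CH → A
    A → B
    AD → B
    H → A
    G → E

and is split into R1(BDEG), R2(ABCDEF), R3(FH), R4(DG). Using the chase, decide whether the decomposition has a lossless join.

No

Chase test. Columns are ABCDEFGH; row i has aⱼ where attribute j ∈ Ri, else bᵢⱼ.
Initial tableau (one row per fragment):
  row 1: b11 a2 b13 a4 a5 b16 a7 b18
  row 2: a1 a2 a3 a4 a5 a6 b27 b28
  row 3: b31 b32 b33 b34 b35 a6 b37 a8
  row 4: b41 b42 b43 a4 b45 b46 a7 b48
Rows 1 and 4 agree on G; apply G→E and equate their E entries.
No row becomes fully distinguished — the join is lossy.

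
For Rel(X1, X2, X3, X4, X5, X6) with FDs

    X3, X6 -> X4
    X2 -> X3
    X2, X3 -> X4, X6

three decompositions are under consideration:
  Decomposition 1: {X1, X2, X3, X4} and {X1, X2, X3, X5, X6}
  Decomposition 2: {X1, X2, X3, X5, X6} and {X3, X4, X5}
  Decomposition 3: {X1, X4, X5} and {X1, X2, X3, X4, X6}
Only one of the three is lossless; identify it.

Decomposition 1: common = {X1, X2, X3}, closure = {X1, X2, X3, X4, X6} → lossless.
Decomposition 2: common = {X3, X5}, closure = {X3, X5} → lossy.
Decomposition 3: common = {X1, X4}, closure = {X1, X4} → lossy.

Decomposition 1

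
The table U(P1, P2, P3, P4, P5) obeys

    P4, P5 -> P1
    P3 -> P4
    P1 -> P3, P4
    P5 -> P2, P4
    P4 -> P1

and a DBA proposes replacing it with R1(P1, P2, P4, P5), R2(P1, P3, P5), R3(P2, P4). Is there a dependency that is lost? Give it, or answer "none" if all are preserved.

none

P4, P5 → P1 lies within R1.
P3 → P4: restricted closure across fragments reaches P4.
P1 → P3, P4: restricted closure across fragments reaches P3, P4.
P5 → P2, P4 lies within R1.
P4 → P1 lies within R1.
Every dependency is enforceable on the fragments, so the decomposition is dependency-preserving.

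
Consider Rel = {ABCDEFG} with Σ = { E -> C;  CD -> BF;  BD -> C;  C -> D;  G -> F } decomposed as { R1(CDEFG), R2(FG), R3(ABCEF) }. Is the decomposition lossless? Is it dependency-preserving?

Lossless test (chase): Rows 1 and 3 agree on C; apply C→D and equate their D entries. Rows 1 and 3 agree on CD; apply CD→BF and equate their BF entries. No row becomes fully distinguished — the join is lossy.
Dependency preservation: the restricted closure of {BD} across the fragments never reaches {C}, so BD → C cannot be enforced without a join — not preserved.

lossy and not dependency-preserving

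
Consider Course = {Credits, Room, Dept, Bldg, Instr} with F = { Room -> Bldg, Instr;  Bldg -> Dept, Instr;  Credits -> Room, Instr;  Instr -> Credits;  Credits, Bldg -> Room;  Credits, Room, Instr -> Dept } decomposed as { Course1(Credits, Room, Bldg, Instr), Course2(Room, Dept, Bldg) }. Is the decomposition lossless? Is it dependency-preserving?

Lossless test: (Room, Bldg)⁺ = {Credits, Room, Dept, Bldg, Instr}, which contains all of one fragment — lossless.
Dependency preservation: Bldg → Dept, Instr; Credits, Room, Instr → Dept are not contained in any single fragment, but the restricted closure of each left-hand side across the fragments still reaches the right-hand side; the remaining FDs each lie inside some fragment. All dependencies are preserved.

lossless and dependency-preserving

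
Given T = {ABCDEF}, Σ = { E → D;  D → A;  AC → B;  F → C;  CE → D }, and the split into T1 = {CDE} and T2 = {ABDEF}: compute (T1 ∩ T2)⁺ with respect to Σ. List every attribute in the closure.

ADE

T1 ∩ T2 = {DE}.
D → A applies, adding A
Closure: {ADE}.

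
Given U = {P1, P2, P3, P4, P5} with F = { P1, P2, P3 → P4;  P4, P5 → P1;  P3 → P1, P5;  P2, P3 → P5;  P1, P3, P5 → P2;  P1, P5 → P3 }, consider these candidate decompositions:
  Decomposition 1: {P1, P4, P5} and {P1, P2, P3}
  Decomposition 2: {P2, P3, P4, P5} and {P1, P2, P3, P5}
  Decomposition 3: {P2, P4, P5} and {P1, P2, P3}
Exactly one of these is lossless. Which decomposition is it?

Decomposition 2

Decomposition 1: common = {P1}, closure = {P1} → lossy.
Decomposition 2: common = {P2, P3, P5}, closure = {P1, P2, P3, P4, P5} → lossless.
Decomposition 3: common = {P2}, closure = {P2} → lossy.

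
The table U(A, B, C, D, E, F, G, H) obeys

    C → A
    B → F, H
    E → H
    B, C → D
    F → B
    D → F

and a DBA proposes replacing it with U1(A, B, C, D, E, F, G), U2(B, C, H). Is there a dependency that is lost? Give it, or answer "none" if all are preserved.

Check E → H: no single fragment contains all of {E, H}, and the restricted closure of {E} across the fragments never reaches {H}.
C → A is preserved.
B → F, H is preserved.
B, C → D is preserved.
F → B is preserved.
D → F is preserved.

E → H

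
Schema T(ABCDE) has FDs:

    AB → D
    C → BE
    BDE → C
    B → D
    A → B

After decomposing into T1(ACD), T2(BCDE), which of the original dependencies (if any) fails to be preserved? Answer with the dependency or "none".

Check A → B: no single fragment contains all of {AB}, and the restricted closure of {A} across the fragments never reaches {B}.
AB → D is preserved.
C → BE is preserved.
BDE → C is preserved.
B → D is preserved.

A → B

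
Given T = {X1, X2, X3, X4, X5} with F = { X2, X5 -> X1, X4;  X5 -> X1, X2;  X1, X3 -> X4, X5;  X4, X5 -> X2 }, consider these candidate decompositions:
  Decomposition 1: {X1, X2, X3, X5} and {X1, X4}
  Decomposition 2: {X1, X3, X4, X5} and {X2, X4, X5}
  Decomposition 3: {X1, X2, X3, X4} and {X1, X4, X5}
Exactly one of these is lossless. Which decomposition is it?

Decomposition 2

Decomposition 1: common = {X1}, closure = {X1} → lossy.
Decomposition 2: common = {X4, X5}, closure = {X1, X2, X4, X5} → lossless.
Decomposition 3: common = {X1, X4}, closure = {X1, X4} → lossy.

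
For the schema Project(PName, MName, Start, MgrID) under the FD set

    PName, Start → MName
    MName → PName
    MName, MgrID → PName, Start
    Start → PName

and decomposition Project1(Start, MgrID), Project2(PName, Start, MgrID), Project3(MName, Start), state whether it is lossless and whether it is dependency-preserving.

Lossless test (chase): Rows 1 and 2 agree on Start; apply Start→PName and equate their PName entries. Rows 1 and 3 agree on Start; apply Start→PName and equate their PName entries. Rows 1 and 2 agree on PName, Start; apply PName, Start→MName and equate their MName entries. Rows 1 and 3 agree on PName, Start; apply PName, Start→MName and equate their MName entries. Row 1 is now all distinguished symbols — the join is lossless.
Dependency preservation: the restricted closure of {MName} across the fragments never reaches {PName}, so MName → PName cannot be enforced without a join — not preserved.

lossless but not dependency-preserving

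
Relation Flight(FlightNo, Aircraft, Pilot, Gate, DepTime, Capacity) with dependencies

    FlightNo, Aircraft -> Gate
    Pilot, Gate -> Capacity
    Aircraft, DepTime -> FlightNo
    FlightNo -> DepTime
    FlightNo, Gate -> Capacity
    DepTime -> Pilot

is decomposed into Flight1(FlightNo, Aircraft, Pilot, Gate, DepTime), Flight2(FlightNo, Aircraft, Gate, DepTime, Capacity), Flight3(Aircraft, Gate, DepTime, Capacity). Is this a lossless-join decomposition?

Yes

Chase test. Columns are FlightNo, Aircraft, Pilot, Gate, DepTime, Capacity; row i has aⱼ where attribute j ∈ Flighti, else bᵢⱼ.
Initial tableau (one row per fragment):
  row 1: a1 a2 a3 a4 a5 b16
  row 2: a1 a2 b23 a4 a5 a6
  row 3: b31 a2 b33 a4 a5 a6
Rows 1 and 3 agree on Aircraft, DepTime; apply Aircraft, DepTime→FlightNo and equate their FlightNo entries.
Rows 1 and 2 agree on FlightNo, Gate; apply FlightNo, Gate→Capacity and equate their Capacity entries.
Rows 1 and 2 agree on DepTime; apply DepTime→Pilot and equate their Pilot entries.
Rows 1 and 3 agree on DepTime; apply DepTime→Pilot and equate their Pilot entries.
Row 1 is now all distinguished symbols — the join is lossless.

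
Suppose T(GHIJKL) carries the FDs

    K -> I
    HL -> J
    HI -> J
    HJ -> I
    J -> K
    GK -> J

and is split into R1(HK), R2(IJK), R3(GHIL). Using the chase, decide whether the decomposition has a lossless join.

Chase test. Columns are GHIJKL; row i has aⱼ where attribute j ∈ Ri, else bᵢⱼ.
Initial tableau (one row per fragment):
  row 1: b11 a2 b13 b14 a5 b16
  row 2: b21 b22 a3 a4 a5 b26
  row 3: a1 a2 a3 b34 b35 a6
Rows 1 and 2 agree on K; apply K→I and equate their I entries.
Rows 1 and 3 agree on HI; apply HI→J and equate their J entries.
Rows 1 and 3 agree on J; apply J→K and equate their K entries.
No row becomes fully distinguished — the join is lossy.

No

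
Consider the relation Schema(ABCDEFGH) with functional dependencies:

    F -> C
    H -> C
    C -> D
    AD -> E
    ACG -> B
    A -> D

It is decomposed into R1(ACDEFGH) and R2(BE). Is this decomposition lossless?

No

Common attributes: R1 ∩ R2 = {E}.
No dependency enlarges {E}, so (E)⁺ = {E}.
The closure contains neither all of R1 = {ACDEFGH} nor all of R2 = {BE}, so the common attributes are not a superkey of either fragment. The join is lossy.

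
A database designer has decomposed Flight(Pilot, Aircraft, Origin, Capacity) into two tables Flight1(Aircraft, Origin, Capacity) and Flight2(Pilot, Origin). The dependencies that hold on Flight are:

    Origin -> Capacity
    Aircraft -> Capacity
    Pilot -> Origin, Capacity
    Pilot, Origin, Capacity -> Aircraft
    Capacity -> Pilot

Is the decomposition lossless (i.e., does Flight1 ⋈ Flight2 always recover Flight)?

Yes

Common attributes: Flight1 ∩ Flight2 = {Origin}.
Closure of {Origin}: Origin → Capacity applies, adding Capacity; Capacity → Pilot applies, adding Pilot; Pilot, Origin, Capacity → Aircraft applies, adding Aircraft. So (Origin)⁺ = {Pilot, Aircraft, Origin, Capacity}.
This closure contains every attribute of Flight1, so Flight1 ∩ Flight2 → Flight1. The join is lossless.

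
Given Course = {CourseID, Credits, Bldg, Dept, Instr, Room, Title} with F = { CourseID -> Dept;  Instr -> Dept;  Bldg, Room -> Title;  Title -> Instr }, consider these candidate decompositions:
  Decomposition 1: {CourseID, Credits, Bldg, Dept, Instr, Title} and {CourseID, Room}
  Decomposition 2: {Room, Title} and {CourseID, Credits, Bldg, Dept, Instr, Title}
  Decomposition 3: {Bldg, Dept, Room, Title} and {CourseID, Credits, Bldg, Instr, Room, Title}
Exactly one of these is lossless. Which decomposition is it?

Decomposition 3

Decomposition 1: common = {CourseID}, closure = {CourseID, Dept} → lossy.
Decomposition 2: common = {Title}, closure = {Dept, Instr, Title} → lossy.
Decomposition 3: common = {Bldg, Room, Title}, closure = {Bldg, Dept, Instr, Room, Title} → lossless.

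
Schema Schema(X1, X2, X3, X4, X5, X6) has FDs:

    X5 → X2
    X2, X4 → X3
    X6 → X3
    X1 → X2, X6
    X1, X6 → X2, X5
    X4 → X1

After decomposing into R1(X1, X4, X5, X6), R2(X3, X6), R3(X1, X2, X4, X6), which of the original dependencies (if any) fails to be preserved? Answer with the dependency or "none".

Check X5 → X2: no single fragment contains all of {X2, X5}, and the restricted closure of {X5} across the fragments never reaches {X2}.
X2, X4 → X3 is preserved.
X6 → X3 is preserved.
X1 → X2, X6 is preserved.
X1, X6 → X2, X5 is preserved.
X4 → X1 is preserved.

X5 → X2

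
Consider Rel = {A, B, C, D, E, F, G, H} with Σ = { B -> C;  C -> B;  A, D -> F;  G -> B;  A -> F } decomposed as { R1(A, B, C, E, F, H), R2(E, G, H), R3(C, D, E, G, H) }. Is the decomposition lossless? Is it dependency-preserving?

lossy but dependency-preserving

Lossless test (chase): Rows 1 and 3 agree on C; apply C→B and equate their B entries. Rows 2 and 3 agree on G; apply G→B and equate their B entries. Rows 1 and 2 agree on B; apply B→C and equate their C entries. No row becomes fully distinguished — the join is lossy.
Dependency preservation: A, D → F; G → B are not contained in any single fragment, but the restricted closure of each left-hand side across the fragments still reaches the right-hand side; the remaining FDs each lie inside some fragment. All dependencies are preserved.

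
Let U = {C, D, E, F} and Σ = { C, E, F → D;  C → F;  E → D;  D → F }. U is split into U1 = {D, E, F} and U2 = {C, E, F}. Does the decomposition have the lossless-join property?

Yes

Common attributes: U1 ∩ U2 = {E, F}.
Closure of {E, F}: E → D applies, adding D. So (E, F)⁺ = {D, E, F}.
This closure contains every attribute of U1, so U1 ∩ U2 → U1. The join is lossless.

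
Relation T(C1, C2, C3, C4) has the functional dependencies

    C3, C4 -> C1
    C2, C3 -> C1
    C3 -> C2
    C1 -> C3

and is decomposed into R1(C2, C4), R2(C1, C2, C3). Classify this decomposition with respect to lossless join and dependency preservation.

lossy but dependency-preserving

Lossless test: (C2)⁺ = {C2}, which is a superkey of neither fragment — lossy.
Dependency preservation: C3, C4 → C1 is not contained in any single fragment, but the restricted closure of its left-hand side across the fragments still reaches the right-hand side; the remaining FDs each lie inside some fragment. All dependencies are preserved.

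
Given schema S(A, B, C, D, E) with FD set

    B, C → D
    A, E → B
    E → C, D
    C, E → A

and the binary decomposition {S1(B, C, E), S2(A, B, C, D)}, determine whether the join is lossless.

Common attributes: S1 ∩ S2 = {B, C}.
Closure of {B, C}: B, C → D applies, adding D. So (B, C)⁺ = {B, C, D}.
The closure contains neither all of S1 = {B, C, E} nor all of S2 = {A, B, C, D}, so the common attributes are not a superkey of either fragment. The join is lossy.

No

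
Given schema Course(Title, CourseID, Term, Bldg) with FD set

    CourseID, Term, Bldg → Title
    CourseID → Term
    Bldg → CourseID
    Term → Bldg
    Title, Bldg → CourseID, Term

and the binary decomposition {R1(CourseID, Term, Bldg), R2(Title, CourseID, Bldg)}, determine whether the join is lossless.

Common attributes: R1 ∩ R2 = {CourseID, Bldg}.
Closure of {CourseID, Bldg}: CourseID → Term applies, adding Term; CourseID, Term, Bldg → Title applies, adding Title. So (CourseID, Bldg)⁺ = {Title, CourseID, Term, Bldg}.
This closure contains every attribute of R1, so R1 ∩ R2 → R1. The join is lossless.

Yes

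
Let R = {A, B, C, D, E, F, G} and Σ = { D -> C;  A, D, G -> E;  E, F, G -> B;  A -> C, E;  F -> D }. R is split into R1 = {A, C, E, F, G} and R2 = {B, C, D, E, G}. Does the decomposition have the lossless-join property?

Common attributes: R1 ∩ R2 = {C, E, G}.
No dependency enlarges {C, E, G}, so (C, E, G)⁺ = {C, E, G}.
The closure contains neither all of R1 = {A, C, E, F, G} nor all of R2 = {B, C, D, E, G}, so the common attributes are not a superkey of either fragment. The join is lossy.

No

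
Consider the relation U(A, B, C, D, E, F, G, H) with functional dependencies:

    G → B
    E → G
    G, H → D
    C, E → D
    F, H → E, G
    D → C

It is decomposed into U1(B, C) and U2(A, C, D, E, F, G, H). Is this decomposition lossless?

No

Common attributes: U1 ∩ U2 = {C}.
No dependency enlarges {C}, so (C)⁺ = {C}.
The closure contains neither all of U1 = {B, C} nor all of U2 = {A, C, D, E, F, G, H}, so the common attributes are not a superkey of either fragment. The join is lossy.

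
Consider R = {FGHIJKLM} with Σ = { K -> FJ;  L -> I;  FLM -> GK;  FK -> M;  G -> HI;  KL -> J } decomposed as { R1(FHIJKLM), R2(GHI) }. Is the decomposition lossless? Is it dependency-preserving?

lossy and not dependency-preserving

Lossless test: (HI)⁺ = {HI}, which is a superkey of neither fragment — lossy.
Dependency preservation: the restricted closure of {FLM} across the fragments never reaches {GK}, so FLM → GK cannot be enforced without a join — not preserved.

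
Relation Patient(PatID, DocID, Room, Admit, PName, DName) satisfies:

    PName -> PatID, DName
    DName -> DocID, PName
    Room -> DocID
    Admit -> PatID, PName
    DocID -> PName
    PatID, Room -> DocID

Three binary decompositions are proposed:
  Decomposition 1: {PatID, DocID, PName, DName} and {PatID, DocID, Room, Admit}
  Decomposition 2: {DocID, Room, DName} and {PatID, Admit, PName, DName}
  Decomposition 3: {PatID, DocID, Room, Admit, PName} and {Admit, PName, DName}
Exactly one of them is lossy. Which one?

Decomposition 1: common = {PatID, DocID}, closure = {PatID, DocID, PName, DName} → lossless.
Decomposition 2: common = {DName}, closure = {PatID, DocID, PName, DName} → lossy.
Decomposition 3: common = {Admit, PName}, closure = {PatID, DocID, Admit, PName, DName} → lossless.

Decomposition 2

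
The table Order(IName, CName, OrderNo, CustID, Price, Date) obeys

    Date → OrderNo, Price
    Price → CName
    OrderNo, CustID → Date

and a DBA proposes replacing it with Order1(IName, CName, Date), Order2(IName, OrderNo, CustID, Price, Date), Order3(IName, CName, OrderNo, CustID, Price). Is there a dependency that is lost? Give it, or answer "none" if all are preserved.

none

Date → OrderNo, Price lies within Order2.
Price → CName lies within Order3.
OrderNo, CustID → Date lies within Order2.
Every dependency is enforceable on the fragments, so the decomposition is dependency-preserving.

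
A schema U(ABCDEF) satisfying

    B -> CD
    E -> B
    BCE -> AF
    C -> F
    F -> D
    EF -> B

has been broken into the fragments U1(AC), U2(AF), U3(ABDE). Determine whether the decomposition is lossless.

No

Chase test. Columns are ABCDEF; row i has aⱼ where attribute j ∈ Ui, else bᵢⱼ.
Initial tableau (one row per fragment):
  row 1: a1 b12 a3 b14 b15 b16
  row 2: a1 b22 b23 b24 b25 a6
  row 3: a1 a2 b33 a4 a5 b36
No row becomes fully distinguished — the join is lossy.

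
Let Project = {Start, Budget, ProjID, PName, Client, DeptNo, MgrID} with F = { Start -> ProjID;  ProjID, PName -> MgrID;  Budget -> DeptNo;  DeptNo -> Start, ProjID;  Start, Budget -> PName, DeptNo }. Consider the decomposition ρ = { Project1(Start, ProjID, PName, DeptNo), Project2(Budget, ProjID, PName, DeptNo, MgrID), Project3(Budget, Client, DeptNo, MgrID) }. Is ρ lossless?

Yes

Chase test. Columns are Start, Budget, ProjID, PName, Client, DeptNo, MgrID; row i has aⱼ where attribute j ∈ Projecti, else bᵢⱼ.
Initial tableau (one row per fragment):
  row 1: a1 b12 a3 a4 b15 a6 b17
  row 2: b21 a2 a3 a4 b25 a6 a7
  row 3: b31 a2 b33 b34 a5 a6 a7
Rows 1 and 2 agree on ProjID, PName; apply ProjID, PName→MgrID and equate their MgrID entries.
Rows 1 and 2 agree on DeptNo; apply DeptNo→Start, ProjID and equate their Start, ProjID entries.
Rows 1 and 3 agree on DeptNo; apply DeptNo→Start, ProjID and equate their Start, ProjID entries.
Rows 2 and 3 agree on Start, Budget; apply Start, Budget→PName, DeptNo and equate their PName, DeptNo entries.
Row 3 is now all distinguished symbols — the join is lossless.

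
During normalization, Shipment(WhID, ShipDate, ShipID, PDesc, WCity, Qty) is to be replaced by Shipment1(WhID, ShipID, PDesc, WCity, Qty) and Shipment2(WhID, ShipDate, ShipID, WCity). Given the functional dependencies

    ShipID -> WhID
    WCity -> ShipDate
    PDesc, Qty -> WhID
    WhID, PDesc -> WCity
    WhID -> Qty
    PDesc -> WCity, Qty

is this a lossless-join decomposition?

Yes

Common attributes: Shipment1 ∩ Shipment2 = {WhID, ShipID, WCity}.
Closure of {WhID, ShipID, WCity}: WCity → ShipDate applies, adding ShipDate; WhID → Qty applies, adding Qty. So (WhID, ShipID, WCity)⁺ = {WhID, ShipDate, ShipID, WCity, Qty}.
This closure contains every attribute of Shipment2, so Shipment1 ∩ Shipment2 → Shipment2. The join is lossless.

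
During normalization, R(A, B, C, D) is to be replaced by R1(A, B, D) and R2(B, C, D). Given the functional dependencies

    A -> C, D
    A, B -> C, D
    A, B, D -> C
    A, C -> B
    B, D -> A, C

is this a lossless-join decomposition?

Common attributes: R1 ∩ R2 = {B, D}.
Closure of {B, D}: B, D → A, C applies, adding A, C. So (B, D)⁺ = {A, B, C, D}.
This closure contains every attribute of R1, so R1 ∩ R2 → R1. The join is lossless.

Yes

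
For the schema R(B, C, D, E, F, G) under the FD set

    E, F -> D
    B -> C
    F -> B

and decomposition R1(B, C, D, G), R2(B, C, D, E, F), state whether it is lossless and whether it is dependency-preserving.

lossy but dependency-preserving

Lossless test: (B, C, D)⁺ = {B, C, D}, which is a superkey of neither fragment — lossy.
Dependency preservation: every FD's attributes lie within a single fragment, so each can be enforced locally — preserved.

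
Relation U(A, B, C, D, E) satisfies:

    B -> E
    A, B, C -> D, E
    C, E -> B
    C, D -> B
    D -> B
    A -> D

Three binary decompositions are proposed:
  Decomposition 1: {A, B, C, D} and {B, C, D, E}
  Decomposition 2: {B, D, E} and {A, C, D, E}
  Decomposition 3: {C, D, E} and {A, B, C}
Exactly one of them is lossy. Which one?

Decomposition 3

Decomposition 1: common = {B, C, D}, closure = {B, C, D, E} → lossless.
Decomposition 2: common = {D, E}, closure = {B, D, E} → lossless.
Decomposition 3: common = {C}, closure = {C} → lossy.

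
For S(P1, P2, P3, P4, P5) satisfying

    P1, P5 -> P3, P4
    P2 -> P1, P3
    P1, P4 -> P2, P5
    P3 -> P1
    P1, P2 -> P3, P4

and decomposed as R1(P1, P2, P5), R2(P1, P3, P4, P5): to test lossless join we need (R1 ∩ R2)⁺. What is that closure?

R1 ∩ R2 = {P1, P5}.
P1, P5 → P3, P4 applies, adding P3, P4
P1, P4 → P2, P5 applies, adding P2
Closure: {P1, P2, P3, P4, P5}.

P1, P2, P3, P4, P5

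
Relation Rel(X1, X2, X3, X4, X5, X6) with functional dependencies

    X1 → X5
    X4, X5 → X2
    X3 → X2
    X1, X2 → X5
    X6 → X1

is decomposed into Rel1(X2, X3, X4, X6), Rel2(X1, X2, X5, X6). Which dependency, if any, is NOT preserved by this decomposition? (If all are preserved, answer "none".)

X4, X5 → X2

Check X4, X5 → X2: no single fragment contains all of {X2, X4, X5}, and the restricted closure of {X4, X5} across the fragments never reaches {X2}.
X1 → X5 is preserved.
X3 → X2 is preserved.
X1, X2 → X5 is preserved.
X6 → X1 is preserved.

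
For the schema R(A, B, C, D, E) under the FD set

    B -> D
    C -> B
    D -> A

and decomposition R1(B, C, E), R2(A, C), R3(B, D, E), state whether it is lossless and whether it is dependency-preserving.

Lossless test (chase): Rows 1 and 3 agree on B; apply B→D and equate their D entries. Rows 1 and 2 agree on C; apply C→B and equate their B entries. Rows 1 and 3 agree on D; apply D→A and equate their A entries. Rows 1 and 2 agree on B; apply B→D and equate their D entries. Rows 1 and 2 agree on D; apply D→A and equate their A entries. Row 1 is now all distinguished symbols — the join is lossless.
Dependency preservation: the restricted closure of {D} across the fragments never reaches {A}, so D → A cannot be enforced without a join — not preserved.

lossless but not dependency-preserving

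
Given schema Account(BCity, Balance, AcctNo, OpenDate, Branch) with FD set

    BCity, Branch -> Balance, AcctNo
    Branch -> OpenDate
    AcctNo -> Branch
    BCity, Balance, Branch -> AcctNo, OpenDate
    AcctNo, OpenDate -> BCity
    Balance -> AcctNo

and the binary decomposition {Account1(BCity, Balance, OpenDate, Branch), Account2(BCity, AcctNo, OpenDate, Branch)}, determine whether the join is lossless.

Yes

Common attributes: Account1 ∩ Account2 = {BCity, OpenDate, Branch}.
Closure of {BCity, OpenDate, Branch}: BCity, Branch → Balance, AcctNo applies, adding Balance, AcctNo. So (BCity, OpenDate, Branch)⁺ = {BCity, Balance, AcctNo, OpenDate, Branch}.
This closure contains every attribute of Account1, so Account1 ∩ Account2 → Account1. The join is lossless.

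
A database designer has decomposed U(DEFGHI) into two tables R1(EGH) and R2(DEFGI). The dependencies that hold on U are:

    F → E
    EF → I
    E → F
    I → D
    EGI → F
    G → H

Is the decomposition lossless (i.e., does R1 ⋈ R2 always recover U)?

Yes

Common attributes: R1 ∩ R2 = {EG}.
Closure of {EG}: E → F applies, adding F; G → H applies, adding H; EF → I applies, adding I; I → D applies, adding D. So (EG)⁺ = {DEFGHI}.
This closure contains every attribute of R1, so R1 ∩ R2 → R1. The join is lossless.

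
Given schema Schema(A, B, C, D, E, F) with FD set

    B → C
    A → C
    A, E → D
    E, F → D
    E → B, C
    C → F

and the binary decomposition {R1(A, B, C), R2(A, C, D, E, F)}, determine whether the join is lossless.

Common attributes: R1 ∩ R2 = {A, C}.
Closure of {A, C}: C → F applies, adding F. So (A, C)⁺ = {A, C, F}.
The closure contains neither all of R1 = {A, B, C} nor all of R2 = {A, C, D, E, F}, so the common attributes are not a superkey of either fragment. The join is lossy.

No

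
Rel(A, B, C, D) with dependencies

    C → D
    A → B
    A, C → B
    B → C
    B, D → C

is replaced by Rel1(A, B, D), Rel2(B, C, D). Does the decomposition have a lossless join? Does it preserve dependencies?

Lossless test: (B, D)⁺ = {B, C, D}, which contains all of one fragment — lossless.
Dependency preservation: A, C → B is not contained in any single fragment, but the restricted closure of its left-hand side across the fragments still reaches the right-hand side; the remaining FDs each lie inside some fragment. All dependencies are preserved.

lossless and dependency-preserving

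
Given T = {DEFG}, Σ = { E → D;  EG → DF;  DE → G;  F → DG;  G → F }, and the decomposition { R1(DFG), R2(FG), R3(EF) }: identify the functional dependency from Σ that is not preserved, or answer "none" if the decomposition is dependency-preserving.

none

E → D: restricted closure across fragments reaches D.
EG → DF: restricted closure across fragments reaches DF.
DE → G: restricted closure across fragments reaches G.
F → DG lies within R1.
G → F lies within R1.
Every dependency is enforceable on the fragments, so the decomposition is dependency-preserving.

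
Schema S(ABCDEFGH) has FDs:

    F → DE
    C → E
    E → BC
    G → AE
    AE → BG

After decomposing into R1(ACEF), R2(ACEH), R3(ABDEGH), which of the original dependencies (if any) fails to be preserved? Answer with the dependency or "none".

F → DE

Check F → DE: no single fragment contains all of {DEF}, and the restricted closure of {F} across the fragments never reaches {DE}.
C → E is preserved.
E → BC is preserved.
G → AE is preserved.
AE → BG is preserved.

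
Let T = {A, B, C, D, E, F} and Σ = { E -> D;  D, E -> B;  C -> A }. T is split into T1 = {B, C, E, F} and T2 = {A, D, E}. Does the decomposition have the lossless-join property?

No

Common attributes: T1 ∩ T2 = {E}.
Closure of {E}: E → D applies, adding D; D, E → B applies, adding B. So (E)⁺ = {B, D, E}.
The closure contains neither all of T1 = {B, C, E, F} nor all of T2 = {A, D, E}, so the common attributes are not a superkey of either fragment. The join is lossy.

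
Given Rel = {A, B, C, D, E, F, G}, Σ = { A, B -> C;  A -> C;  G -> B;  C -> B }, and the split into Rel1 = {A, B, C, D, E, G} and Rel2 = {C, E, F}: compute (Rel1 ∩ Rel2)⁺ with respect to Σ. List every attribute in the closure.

B, C, E

Rel1 ∩ Rel2 = {C, E}.
C → B applies, adding B
Closure: {B, C, E}.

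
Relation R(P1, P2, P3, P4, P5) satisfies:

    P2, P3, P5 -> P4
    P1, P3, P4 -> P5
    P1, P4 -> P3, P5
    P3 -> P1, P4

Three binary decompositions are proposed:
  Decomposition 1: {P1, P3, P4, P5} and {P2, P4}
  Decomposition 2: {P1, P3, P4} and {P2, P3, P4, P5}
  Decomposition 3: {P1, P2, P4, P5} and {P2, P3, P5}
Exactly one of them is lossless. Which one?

Decomposition 2

Decomposition 1: common = {P4}, closure = {P4} → lossy.
Decomposition 2: common = {P3, P4}, closure = {P1, P3, P4, P5} → lossless.
Decomposition 3: common = {P2, P5}, closure = {P2, P5} → lossy.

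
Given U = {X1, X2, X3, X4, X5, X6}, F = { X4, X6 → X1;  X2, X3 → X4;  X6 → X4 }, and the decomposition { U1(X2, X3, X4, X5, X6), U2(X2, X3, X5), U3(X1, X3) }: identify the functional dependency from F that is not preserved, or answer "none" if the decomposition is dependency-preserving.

Check X4, X6 → X1: no single fragment contains all of {X1, X4, X6}, and the restricted closure of {X4, X6} across the fragments never reaches {X1}.
X2, X3 → X4 is preserved.
X6 → X4 is preserved.

X4, X6 → X1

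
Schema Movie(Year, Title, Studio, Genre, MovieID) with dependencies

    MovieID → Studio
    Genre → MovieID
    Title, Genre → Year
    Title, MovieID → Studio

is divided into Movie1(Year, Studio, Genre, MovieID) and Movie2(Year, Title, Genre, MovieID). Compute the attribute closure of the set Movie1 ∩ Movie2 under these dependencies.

Movie1 ∩ Movie2 = {Year, Genre, MovieID}.
MovieID → Studio applies, adding Studio
Closure: {Year, Studio, Genre, MovieID}.

Year, Studio, Genre, MovieID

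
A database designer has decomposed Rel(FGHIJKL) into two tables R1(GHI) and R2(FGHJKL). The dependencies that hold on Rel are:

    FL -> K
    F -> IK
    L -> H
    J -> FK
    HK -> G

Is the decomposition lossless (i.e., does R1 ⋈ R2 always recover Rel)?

No

Common attributes: R1 ∩ R2 = {GH}.
No dependency enlarges {GH}, so (GH)⁺ = {GH}.
The closure contains neither all of R1 = {GHI} nor all of R2 = {FGHJKL}, so the common attributes are not a superkey of either fragment. The join is lossy.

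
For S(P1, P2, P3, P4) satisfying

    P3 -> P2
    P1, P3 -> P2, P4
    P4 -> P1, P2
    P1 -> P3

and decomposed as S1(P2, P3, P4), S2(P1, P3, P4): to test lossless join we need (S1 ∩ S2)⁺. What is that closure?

P1, P2, P3, P4

S1 ∩ S2 = {P3, P4}.
P3 → P2 applies, adding P2
P4 → P1, P2 applies, adding P1
Closure: {P1, P2, P3, P4}.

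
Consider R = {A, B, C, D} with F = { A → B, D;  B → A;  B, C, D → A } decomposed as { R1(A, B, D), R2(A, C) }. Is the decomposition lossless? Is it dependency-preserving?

Lossless test: (A)⁺ = {A, B, D}, which contains all of one fragment — lossless.
Dependency preservation: B, C, D → A is not contained in any single fragment, but the restricted closure of its left-hand side across the fragments still reaches the right-hand side; the remaining FDs each lie inside some fragment. All dependencies are preserved.

lossless and dependency-preserving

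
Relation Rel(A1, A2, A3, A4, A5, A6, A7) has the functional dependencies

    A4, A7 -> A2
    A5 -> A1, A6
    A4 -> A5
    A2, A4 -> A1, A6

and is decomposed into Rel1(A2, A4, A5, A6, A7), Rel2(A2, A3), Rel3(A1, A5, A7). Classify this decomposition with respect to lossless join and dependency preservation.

lossy but dependency-preserving

Lossless test (chase): Rows 1 and 3 agree on A5; apply A5→A1, A6 and equate their A1, A6 entries. No row becomes fully distinguished — the join is lossy.
Dependency preservation: A5 → A1, A6; A2, A4 → A1, A6 are not contained in any single fragment, but the restricted closure of each left-hand side across the fragments still reaches the right-hand side; the remaining FDs each lie inside some fragment. All dependencies are preserved.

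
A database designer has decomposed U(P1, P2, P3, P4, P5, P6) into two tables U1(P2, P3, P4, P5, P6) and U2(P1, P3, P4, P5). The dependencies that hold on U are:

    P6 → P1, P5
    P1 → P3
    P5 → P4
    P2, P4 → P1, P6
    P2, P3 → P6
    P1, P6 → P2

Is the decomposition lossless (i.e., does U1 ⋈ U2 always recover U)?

Common attributes: U1 ∩ U2 = {P3, P4, P5}.
No dependency enlarges {P3, P4, P5}, so (P3, P4, P5)⁺ = {P3, P4, P5}.
The closure contains neither all of U1 = {P2, P3, P4, P5, P6} nor all of U2 = {P1, P3, P4, P5}, so the common attributes are not a superkey of either fragment. The join is lossy.

No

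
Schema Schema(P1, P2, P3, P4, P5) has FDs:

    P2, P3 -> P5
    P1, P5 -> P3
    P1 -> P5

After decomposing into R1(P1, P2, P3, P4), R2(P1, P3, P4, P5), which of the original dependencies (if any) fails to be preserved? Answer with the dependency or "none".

Check P2, P3 → P5: no single fragment contains all of {P2, P3, P5}, and the restricted closure of {P2, P3} across the fragments never reaches {P5}.
P1, P5 → P3 is preserved.
P1 → P5 is preserved.

P2, P3 -> P5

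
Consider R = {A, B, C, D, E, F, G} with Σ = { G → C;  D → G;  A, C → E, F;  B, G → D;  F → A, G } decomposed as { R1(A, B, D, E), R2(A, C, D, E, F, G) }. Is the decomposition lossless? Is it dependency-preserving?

lossless but not dependency-preserving

Lossless test: (A, D, E)⁺ = {A, C, D, E, F, G}, which contains all of one fragment — lossless.
Dependency preservation: the restricted closure of {B, G} across the fragments never reaches {D}, so B, G → D cannot be enforced without a join — not preserved.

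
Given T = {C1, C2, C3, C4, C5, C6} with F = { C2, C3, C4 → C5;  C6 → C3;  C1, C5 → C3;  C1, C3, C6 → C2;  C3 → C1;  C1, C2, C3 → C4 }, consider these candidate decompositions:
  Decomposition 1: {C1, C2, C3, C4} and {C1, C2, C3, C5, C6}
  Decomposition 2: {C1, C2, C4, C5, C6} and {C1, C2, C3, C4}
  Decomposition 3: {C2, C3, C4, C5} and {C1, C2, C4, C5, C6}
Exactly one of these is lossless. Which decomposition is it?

Decomposition 1

Decomposition 1: common = {C1, C2, C3}, closure = {C1, C2, C3, C4, C5} → lossless.
Decomposition 2: common = {C1, C2, C4}, closure = {C1, C2, C4} → lossy.
Decomposition 3: common = {C2, C4, C5}, closure = {C2, C4, C5} → lossy.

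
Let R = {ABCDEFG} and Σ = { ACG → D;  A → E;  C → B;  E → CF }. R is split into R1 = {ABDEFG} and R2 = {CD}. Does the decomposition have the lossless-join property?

Common attributes: R1 ∩ R2 = {D}.
No dependency enlarges {D}, so (D)⁺ = {D}.
The closure contains neither all of R1 = {ABDEFG} nor all of R2 = {CD}, so the common attributes are not a superkey of either fragment. The join is lossy.

No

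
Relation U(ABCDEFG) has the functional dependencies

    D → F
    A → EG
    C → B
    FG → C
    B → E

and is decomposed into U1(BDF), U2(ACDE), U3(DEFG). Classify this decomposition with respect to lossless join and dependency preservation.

Lossless test (chase): Rows 1 and 2 agree on D; apply D→F and equate their F entries. No row becomes fully distinguished — the join is lossy.
Dependency preservation: the restricted closure of {A} across the fragments never reaches {EG}, so A → EG cannot be enforced without a join — not preserved.

lossy and not dependency-preserving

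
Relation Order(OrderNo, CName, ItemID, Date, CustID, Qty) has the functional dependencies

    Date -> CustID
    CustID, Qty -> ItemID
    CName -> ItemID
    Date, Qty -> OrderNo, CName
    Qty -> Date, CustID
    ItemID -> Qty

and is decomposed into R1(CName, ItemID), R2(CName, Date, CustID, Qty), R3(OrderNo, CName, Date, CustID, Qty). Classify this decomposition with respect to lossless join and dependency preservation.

lossless and dependency-preserving

Lossless test (chase): Rows 2 and 3 agree on CustID, Qty; apply CustID, Qty→ItemID and equate their ItemID entries. Rows 1 and 2 agree on CName; apply CName→ItemID and equate their ItemID entries. Rows 2 and 3 agree on Date, Qty; apply Date, Qty→OrderNo, CName and equate their OrderNo, CName entries. Rows 1 and 2 agree on ItemID; apply ItemID→Qty and equate their Qty entries. Rows 1 and 2 agree on Qty; apply Qty→Date, CustID and equate their Date, CustID entries. Rows 1 and 2 agree on Date, Qty; apply Date, Qty→OrderNo, CName and equate their OrderNo, CName entries. Row 1 is now all distinguished symbols — the join is lossless.
Dependency preservation: CustID, Qty → ItemID; ItemID → Qty are not contained in any single fragment, but the restricted closure of each left-hand side across the fragments still reaches the right-hand side; the remaining FDs each lie inside some fragment. All dependencies are preserved.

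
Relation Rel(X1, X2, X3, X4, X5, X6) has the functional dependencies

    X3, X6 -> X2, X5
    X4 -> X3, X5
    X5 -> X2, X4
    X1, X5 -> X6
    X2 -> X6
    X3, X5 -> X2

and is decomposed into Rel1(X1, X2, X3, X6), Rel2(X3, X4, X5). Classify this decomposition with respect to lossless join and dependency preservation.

lossy and not dependency-preserving

Lossless test: (X3)⁺ = {X3}, which is a superkey of neither fragment — lossy.
Dependency preservation: the restricted closure of {X3, X6} across the fragments never reaches {X2, X5}, so X3, X6 → X2, X5 cannot be enforced without a join — not preserved.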